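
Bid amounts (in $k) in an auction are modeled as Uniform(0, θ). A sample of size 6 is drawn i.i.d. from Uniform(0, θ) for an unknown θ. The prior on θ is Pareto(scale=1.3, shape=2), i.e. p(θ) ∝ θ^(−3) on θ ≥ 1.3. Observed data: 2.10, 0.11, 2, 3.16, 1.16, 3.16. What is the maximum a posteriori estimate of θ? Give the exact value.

The Uniform(0, θ) likelihood is θ^(−n) for θ ≥ max(xᵢ), zero otherwise. Here max(xᵢ) = 3.16.
Posterior ∝ θ^(−3) · θ^(−6) = θ^(−9) on θ ≥ max(1.3, 3.16) = 3.16.
This density is strictly decreasing in θ, so the posterior mode lies at the lower boundary of the support.

θ̂_MAP = 3.16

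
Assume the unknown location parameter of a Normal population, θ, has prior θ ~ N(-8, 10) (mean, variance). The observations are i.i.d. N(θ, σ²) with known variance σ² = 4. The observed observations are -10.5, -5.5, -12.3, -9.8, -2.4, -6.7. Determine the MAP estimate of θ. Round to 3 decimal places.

n = 6; x̄ = ((-10.5) + (-5.5) + (-12.3) + (-9.8) + (-2.4) + (-6.7))/6 = -47.2/6 = -118/15 ≈ -7.8667.
For a Normal prior and Normal likelihood with known variance, the posterior is Normal; its mode equals its mean, the precision-weighted average.
Prior precision 1/σ₀² = 1/10 = 0.1; data precision n/σ² = 6/4 = 1.5.
θ̂ = (0.1·(-8) + 1.5·(-118/15)) / (0.1 + 1.5) = (-12.6)/1.6 = -7.875.

θ̂_MAP = -7.875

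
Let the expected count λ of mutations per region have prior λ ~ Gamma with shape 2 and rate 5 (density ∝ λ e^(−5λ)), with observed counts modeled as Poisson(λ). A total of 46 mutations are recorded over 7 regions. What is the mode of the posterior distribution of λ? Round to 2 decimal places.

Σxᵢ = 46, n = 7.
Posterior ∝ λe^(−5λ) · λ^46e^(−7λ) = λ^47e^(−12λ), i.e. Gamma(shape=48, rate=12).
The mode of a Gamma(a, b) with a ≥ 1 (shape–rate) is (a−1)/b = 47/12 ≈ 3.92.

λ̂_MAP = 3.92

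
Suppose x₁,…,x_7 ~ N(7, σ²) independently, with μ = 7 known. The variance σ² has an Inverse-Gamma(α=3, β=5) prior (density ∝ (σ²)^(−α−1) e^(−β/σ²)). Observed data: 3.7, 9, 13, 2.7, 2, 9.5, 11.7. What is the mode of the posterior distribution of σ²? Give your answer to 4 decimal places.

σ̂²_MAP = 8.8480

Sum of squared deviations about the known mean: SS = (3.7−7)² + (9−7)² + (13−7)² + (2.7−7)² + (2−7)² + (9.5−7)² + (11.7−7)² = 122.72.
The Normal likelihood contributes (σ²)^(−n/2) exp(−SS/(2σ²)), so the posterior is Inverse-Gamma(α + n/2, β + SS/2) = Inverse-Gamma(6.5, 66.36).
The mode of Inverse-Gamma(a, b) is b/(a+1) = 66.36/7.5 ≈ 8.8480.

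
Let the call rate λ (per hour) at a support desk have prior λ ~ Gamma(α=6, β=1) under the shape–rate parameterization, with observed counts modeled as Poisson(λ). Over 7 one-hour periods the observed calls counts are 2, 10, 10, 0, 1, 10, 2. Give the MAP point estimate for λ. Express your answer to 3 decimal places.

Σxᵢ = 2+10+10+0+1+10+2 = 35, with n = 7.
Posterior ∝ λ^5e^(−1λ) · λ^35e^(−7λ) = λ^40e^(−8λ), i.e. Gamma(shape=41, rate=8).
The mode of a Gamma(a, b) with a ≥ 1 (shape–rate) is (a−1)/b = 40/8 ≈ 5.000.

λ̂_MAP = 5.000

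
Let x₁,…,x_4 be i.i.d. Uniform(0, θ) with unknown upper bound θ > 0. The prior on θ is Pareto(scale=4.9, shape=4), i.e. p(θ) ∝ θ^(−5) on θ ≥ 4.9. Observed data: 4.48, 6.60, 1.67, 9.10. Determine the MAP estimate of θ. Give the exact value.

The Uniform(0, θ) likelihood is θ^(−n) for θ ≥ max(xᵢ), zero otherwise. Here max(xᵢ) = 9.10.
Posterior ∝ θ^(−5) · θ^(−4) = θ^(−9) on θ ≥ max(4.9, 9.10) = 9.10.
This density is strictly decreasing in θ, so the posterior mode lies at the lower boundary of the support.

θ̂_MAP = 9.10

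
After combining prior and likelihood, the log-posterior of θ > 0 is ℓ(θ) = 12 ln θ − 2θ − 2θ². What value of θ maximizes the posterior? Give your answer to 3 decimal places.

ℓ'(θ) = 12/θ − 2 − 4θ. Setting this to zero and multiplying by θ: 4θ² + 2θ − 12 = 0.
θ = (−2 + √(2² + 4·4·12)) / (2·4) = (−2 + √196) / 8 = (−2 + 14)/8 = 3/2.
ℓ''(θ) = −12/θ² − 4 < 0, confirming a maximum.

θ̂_MAP = 1.500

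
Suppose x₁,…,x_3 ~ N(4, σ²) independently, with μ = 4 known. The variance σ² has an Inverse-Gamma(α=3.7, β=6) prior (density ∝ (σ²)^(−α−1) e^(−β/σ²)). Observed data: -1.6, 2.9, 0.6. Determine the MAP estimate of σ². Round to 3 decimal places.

σ̂²_MAP = 4.527

Sum of squared deviations about the known mean: SS = (-1.6−4)² + (2.9−4)² + (0.6−4)² = 44.13.
The Normal likelihood contributes (σ²)^(−n/2) exp(−SS/(2σ²)), so the posterior is Inverse-Gamma(α + n/2, β + SS/2) = Inverse-Gamma(5.2, 28.065).
The mode of Inverse-Gamma(a, b) is b/(a+1) = 28.065/6.2 ≈ 4.527.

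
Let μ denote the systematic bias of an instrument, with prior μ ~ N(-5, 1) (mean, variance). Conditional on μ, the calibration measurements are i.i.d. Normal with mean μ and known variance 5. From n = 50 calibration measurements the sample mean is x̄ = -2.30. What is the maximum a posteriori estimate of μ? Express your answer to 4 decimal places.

n = 50, x̄ = -2.30.
For a Normal prior and Normal likelihood with known variance, the posterior is Normal; its mode equals its mean, the precision-weighted average.
Prior precision 1/σ₀² = 1/1 = 1; data precision n/σ² = 50/5 = 10.
μ̂ = (1·(-5) + 10·(-2.3)) / (1 + 10) = (-28)/11 = -28/11 ≈ -2.5455.

μ̂_MAP = -2.5455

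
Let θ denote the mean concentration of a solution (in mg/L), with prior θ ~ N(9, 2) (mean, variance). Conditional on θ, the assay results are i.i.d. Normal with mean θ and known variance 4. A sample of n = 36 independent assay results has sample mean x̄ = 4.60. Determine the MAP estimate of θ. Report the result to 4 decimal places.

n = 36, x̄ = 4.60.
For a Normal prior and Normal likelihood with known variance, the posterior is Normal; its mode equals its mean, the precision-weighted average.
Prior precision 1/σ₀² = 1/2 = 0.5; data precision n/σ² = 36/4 = 9.
θ̂ = (0.5·9 + 9·4.6) / (0.5 + 9) = 45.9/9.5 = 459/95 ≈ 4.8316.

θ̂_MAP = 4.8316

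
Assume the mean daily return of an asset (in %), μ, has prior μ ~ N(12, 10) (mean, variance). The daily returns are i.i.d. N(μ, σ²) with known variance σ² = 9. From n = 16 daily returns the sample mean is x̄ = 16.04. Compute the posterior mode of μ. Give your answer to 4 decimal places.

μ̂_MAP = 15.8249

n = 16, x̄ = 16.04.
For a Normal prior and Normal likelihood with known variance, the posterior is Normal; its mode equals its mean, the precision-weighted average.
Prior precision 1/σ₀² = 1/10 = 0.1; data precision n/σ² = 16/9.
μ̂ = (0.1·12 + (16/9)·16.04) / (0.1 + 16/9) = (6686/225)/(169/90) = 13372/845 ≈ 15.8249.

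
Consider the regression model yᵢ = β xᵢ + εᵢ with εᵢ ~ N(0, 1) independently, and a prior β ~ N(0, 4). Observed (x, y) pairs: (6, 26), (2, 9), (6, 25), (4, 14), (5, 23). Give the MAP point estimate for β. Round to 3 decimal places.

log p(β | y) = −Σ(yᵢ − βxᵢ)²/(2·1) − β²/(2·4) + const.
Setting the derivative to zero: Σxᵢ(yᵢ − βxᵢ)/1 − β/4 = 0, so β = Σxᵢyᵢ / (Σxᵢ² + σ²/τ²).
Σxᵢyᵢ = 6·26 + 2·9 + 6·25 + 4·14 + 5·23 = 495; Σxᵢ² = 117; σ²/τ² = 0.25.
β̂_MAP = 495 / (117 + 0.25) = 495/117.25 ≈ 4.222.

β̂_MAP = 4.222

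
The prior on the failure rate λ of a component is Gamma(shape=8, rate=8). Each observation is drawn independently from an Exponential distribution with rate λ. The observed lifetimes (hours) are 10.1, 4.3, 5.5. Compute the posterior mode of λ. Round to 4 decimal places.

λ̂_MAP = 0.3584

The Exponential(rate=λ) likelihood is ∝ λ^n e^(−λΣtᵢ). Here n = 3 and Σtᵢ = 10.1 + 4.3 + 5.5 = 19.9.
Posterior ∝ λ^7e^(−8λ) · λ^3e^(−19.9λ) = λ^10e^(−27.9λ), i.e. Gamma(11, 27.9).
Mode = (a−1)/b = 10/27.9 ≈ 0.3584.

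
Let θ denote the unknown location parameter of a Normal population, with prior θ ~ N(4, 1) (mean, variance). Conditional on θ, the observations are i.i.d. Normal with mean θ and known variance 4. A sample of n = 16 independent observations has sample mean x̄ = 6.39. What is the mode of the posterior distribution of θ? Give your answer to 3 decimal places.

n = 16, x̄ = 6.39.
For a Normal prior and Normal likelihood with known variance, the posterior is Normal; its mode equals its mean, the precision-weighted average.
Prior precision 1/σ₀² = 1/1 = 1; data precision n/σ² = 16/4 = 4.
θ̂ = (1·4 + 4·6.39) / (1 + 4) = 29.56/5 = 5.912.

θ̂_MAP = 5.912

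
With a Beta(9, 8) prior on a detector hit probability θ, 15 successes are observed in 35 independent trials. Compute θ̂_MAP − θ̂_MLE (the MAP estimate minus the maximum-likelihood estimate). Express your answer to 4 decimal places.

Posterior is Beta(24, 28); MAP = (24−1)/(52−2) = 23/50 ≈ 0.46000.
MLE ignores the prior: θ̂_MLE = k/n = 15/35 ≈ 0.42857.
Difference = 23/50 − 15/35 = 11/350 ≈ 0.0314.

MAP − MLE = 0.0314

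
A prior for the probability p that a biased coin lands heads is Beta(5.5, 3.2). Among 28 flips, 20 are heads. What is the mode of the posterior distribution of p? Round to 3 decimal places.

p̂_MAP = 0.706

Prior: Beta(5.5, 3.2).
Data: 20 successes in 28 trials. The binomial likelihood contributes p^20(1−p)^8, so the posterior is Beta(5.5+20, 3.2+8) = Beta(25.5, 11.2).
For Beta(a, b) with a, b > 1 the mode is (a−1)/(a+b−2) = 24.5/34.7 ≈ 0.706.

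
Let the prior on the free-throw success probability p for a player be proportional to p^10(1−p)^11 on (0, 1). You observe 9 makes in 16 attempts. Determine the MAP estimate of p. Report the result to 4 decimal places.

The prior density ∝ p^10(1−p)^11 is the kernel of Beta(11, 12).
Data: 9 successes in 16 trials. The binomial likelihood contributes p^9(1−p)^7, so the posterior is Beta(11+9, 12+7) = Beta(20, 19).
For Beta(a, b) with a, b > 1 the mode is (a−1)/(a+b−2) = 19/37 ≈ 0.5135.

p̂_MAP = 0.5135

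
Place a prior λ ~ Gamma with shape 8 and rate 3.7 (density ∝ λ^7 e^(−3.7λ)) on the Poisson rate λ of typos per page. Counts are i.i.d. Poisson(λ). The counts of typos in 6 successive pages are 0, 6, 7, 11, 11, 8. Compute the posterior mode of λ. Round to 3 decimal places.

Σxᵢ = 0+6+7+11+11+8 = 43, with n = 6.
Posterior ∝ λ^7e^(−3.7λ) · λ^43e^(−6λ) = λ^50e^(−9.7λ), i.e. Gamma(shape=51, rate=9.7).
The mode of a Gamma(a, b) with a ≥ 1 (shape–rate) is (a−1)/b = 50/9.7 ≈ 5.155.

λ̂_MAP = 5.155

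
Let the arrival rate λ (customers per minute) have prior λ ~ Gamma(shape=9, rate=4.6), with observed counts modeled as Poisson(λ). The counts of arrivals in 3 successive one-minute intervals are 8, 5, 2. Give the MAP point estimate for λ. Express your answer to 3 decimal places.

λ̂_MAP = 3.026

Σxᵢ = 8+5+2 = 15, with n = 3.
Posterior ∝ λ^8e^(−4.6λ) · λ^15e^(−3λ) = λ^23e^(−7.6λ), i.e. Gamma(shape=24, rate=7.6).
The mode of a Gamma(a, b) with a ≥ 1 (shape–rate) is (a−1)/b = 23/7.6 ≈ 3.026.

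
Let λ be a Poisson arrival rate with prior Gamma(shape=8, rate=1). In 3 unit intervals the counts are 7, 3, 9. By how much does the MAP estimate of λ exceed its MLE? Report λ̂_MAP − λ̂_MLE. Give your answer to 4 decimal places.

Σxᵢ = 19. Posterior is Gamma(27, 4); MAP = (27−1)/4 = 26/4 ≈ 6.50000.
MLE = x̄ = 19/3 ≈ 6.33333.
Difference = 26/4 − 19/3 = 1/6 ≈ 0.1667.

MAP − MLE = 0.1667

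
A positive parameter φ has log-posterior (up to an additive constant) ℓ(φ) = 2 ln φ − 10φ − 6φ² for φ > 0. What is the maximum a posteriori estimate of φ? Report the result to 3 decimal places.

φ̂_MAP = 0.167

ℓ'(φ) = 2/φ − 10 − 12φ. Setting this to zero and multiplying by φ: 12φ² + 10φ − 2 = 0.
φ = (−10 + √(10² + 4·12·2)) / (2·12) = (−10 + √196) / 24 = (−10 + 14)/24 = 1/6.
ℓ''(φ) = −2/φ² − 12 < 0, confirming a maximum.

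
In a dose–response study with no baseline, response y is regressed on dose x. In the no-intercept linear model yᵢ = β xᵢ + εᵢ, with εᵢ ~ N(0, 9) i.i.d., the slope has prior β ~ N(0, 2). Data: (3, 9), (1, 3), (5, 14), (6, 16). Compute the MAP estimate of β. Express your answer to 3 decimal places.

log p(β | y) = −Σ(yᵢ − βxᵢ)²/(2·9) − β²/(2·2) + const.
Setting the derivative to zero: Σxᵢ(yᵢ − βxᵢ)/9 − β/2 = 0, so β = Σxᵢyᵢ / (Σxᵢ² + σ²/τ²).
Σxᵢyᵢ = 3·9 + 1·3 + 5·14 + 6·16 = 196; Σxᵢ² = 71; σ²/τ² = 4.5.
β̂_MAP = 196 / (71 + 4.5) = 196/75.5 ≈ 2.596.

β̂_MAP = 2.596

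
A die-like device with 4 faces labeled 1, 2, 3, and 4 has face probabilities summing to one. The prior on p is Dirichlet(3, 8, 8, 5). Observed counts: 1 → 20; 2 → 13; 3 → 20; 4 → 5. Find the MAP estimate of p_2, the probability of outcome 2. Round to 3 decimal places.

The posterior is Dirichlet(αᵢ + nᵢ) = Dirichlet(23, 21, 28, 10).
For a Dirichlet(a₁,…,a_K) with all aᵢ > 1, the mode has j-th component (aⱼ − 1)/(Σaᵢ − K).
Here Σaᵢ = 82 and K = 4, so p_2 = (21 − 1)/(82 − 4) = 20/78 ≈ 0.256.

MAP estimate: 0.256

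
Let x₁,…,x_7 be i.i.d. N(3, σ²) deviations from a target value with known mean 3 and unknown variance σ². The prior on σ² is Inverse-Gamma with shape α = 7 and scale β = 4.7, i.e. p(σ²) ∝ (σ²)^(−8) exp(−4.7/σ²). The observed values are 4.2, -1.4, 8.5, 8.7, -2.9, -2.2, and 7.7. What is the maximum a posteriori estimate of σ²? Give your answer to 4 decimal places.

Sum of squared deviations about the known mean: SS = (4.2−3)² + (-1.4−3)² + (8.5−3)² + (8.7−3)² + (-2.9−3)² + (-2.2−3)² + (7.7−3)² = 167.48.
The Normal likelihood contributes (σ²)^(−n/2) exp(−SS/(2σ²)), so the posterior is Inverse-Gamma(α + n/2, β + SS/2) = Inverse-Gamma(10.5, 88.44).
The mode of Inverse-Gamma(a, b) is b/(a+1) = 88.44/11.5 ≈ 7.6904.

σ̂²_MAP = 7.6904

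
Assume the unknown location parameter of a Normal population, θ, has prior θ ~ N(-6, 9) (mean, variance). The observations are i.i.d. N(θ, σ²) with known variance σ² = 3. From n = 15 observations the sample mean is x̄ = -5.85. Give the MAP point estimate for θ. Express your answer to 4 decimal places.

θ̂_MAP = -5.8533

n = 15, x̄ = -5.85.
For a Normal prior and Normal likelihood with known variance, the posterior is Normal; its mode equals its mean, the precision-weighted average.
Prior precision 1/σ₀² = 1/9; data precision n/σ² = 15/3 = 5.
θ̂ = ((1/9)·(-6) + 5·(-5.85)) / (1/9 + 5) = (-359/12)/(46/9) = -1077/184 ≈ -5.8533.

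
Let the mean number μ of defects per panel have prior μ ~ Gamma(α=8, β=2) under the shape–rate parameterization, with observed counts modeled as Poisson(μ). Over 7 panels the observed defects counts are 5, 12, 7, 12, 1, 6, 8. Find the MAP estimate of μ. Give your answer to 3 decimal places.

μ̂_MAP = 6.444

Σxᵢ = 5+12+7+12+1+6+8 = 51, with n = 7.
Posterior ∝ μ^7e^(−2μ) · μ^51e^(−7μ) = μ^58e^(−9μ), i.e. Gamma(shape=59, rate=9).
The mode of a Gamma(a, b) with a ≥ 1 (shape–rate) is (a−1)/b = 58/9 ≈ 6.444.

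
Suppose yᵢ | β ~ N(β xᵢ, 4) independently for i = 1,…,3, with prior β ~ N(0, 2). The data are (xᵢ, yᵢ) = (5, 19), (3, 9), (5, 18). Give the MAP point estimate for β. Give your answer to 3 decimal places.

β̂_MAP = 3.475

log p(β | y) = −Σ(yᵢ − βxᵢ)²/(2·4) − β²/(2·2) + const.
Setting the derivative to zero: Σxᵢ(yᵢ − βxᵢ)/4 − β/2 = 0, so β = Σxᵢyᵢ / (Σxᵢ² + σ²/τ²).
Σxᵢyᵢ = 5·19 + 3·9 + 5·18 = 212; Σxᵢ² = 59; σ²/τ² = 2.
β̂_MAP = 212 / (59 + 2) = 212/61 ≈ 3.475.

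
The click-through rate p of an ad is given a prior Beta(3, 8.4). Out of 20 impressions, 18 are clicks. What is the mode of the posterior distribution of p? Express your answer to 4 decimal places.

p̂_MAP = 0.6803

Prior: Beta(3, 8.4).
Data: 18 successes in 20 trials. The binomial likelihood contributes p^18(1−p)^2, so the posterior is Beta(3+18, 8.4+2) = Beta(21, 10.4).
For Beta(a, b) with a, b > 1 the mode is (a−1)/(a+b−2) = 20/29.4 ≈ 0.6803.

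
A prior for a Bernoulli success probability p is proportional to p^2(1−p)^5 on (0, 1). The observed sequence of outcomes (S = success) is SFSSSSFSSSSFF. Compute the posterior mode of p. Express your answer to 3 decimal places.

p̂_MAP = 0.550

The prior density ∝ p^2(1−p)^5 is the kernel of Beta(3, 6).
Data: 9 successes in 13 trials (from the sequence). The binomial likelihood contributes p^9(1−p)^4, so the posterior is Beta(3+9, 6+4) = Beta(12, 10).
For Beta(a, b) with a, b > 1 the mode is (a−1)/(a+b−2) = 11/20 ≈ 0.550.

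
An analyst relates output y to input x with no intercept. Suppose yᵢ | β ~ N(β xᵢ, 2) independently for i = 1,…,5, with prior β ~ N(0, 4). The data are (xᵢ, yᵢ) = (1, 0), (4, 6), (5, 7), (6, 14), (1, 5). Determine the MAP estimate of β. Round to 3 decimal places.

log p(β | y) = −Σ(yᵢ − βxᵢ)²/(2·2) − β²/(2·4) + const.
Setting the derivative to zero: Σxᵢ(yᵢ − βxᵢ)/2 − β/4 = 0, so β = Σxᵢyᵢ / (Σxᵢ² + σ²/τ²).
Σxᵢyᵢ = 1·0 + 4·6 + 5·7 + 6·14 + 1·5 = 148; Σxᵢ² = 79; σ²/τ² = 0.5.
β̂_MAP = 148 / (79 + 0.5) = 148/79.5 ≈ 1.862.

β̂_MAP = 1.862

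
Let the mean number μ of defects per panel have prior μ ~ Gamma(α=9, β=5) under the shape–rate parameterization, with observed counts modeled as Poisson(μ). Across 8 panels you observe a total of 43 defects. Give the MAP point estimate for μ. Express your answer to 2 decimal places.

μ̂_MAP = 3.92

Σxᵢ = 43, n = 8.
Posterior ∝ μ^8e^(−5μ) · μ^43e^(−8μ) = μ^51e^(−13μ), i.e. Gamma(shape=52, rate=13).
The mode of a Gamma(a, b) with a ≥ 1 (shape–rate) is (a−1)/b = 51/13 ≈ 3.92.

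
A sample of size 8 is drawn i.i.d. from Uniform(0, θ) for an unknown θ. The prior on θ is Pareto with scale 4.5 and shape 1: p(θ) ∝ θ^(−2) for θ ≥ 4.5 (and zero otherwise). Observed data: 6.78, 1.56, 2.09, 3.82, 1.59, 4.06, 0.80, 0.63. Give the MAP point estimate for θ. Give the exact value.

θ̂_MAP = 6.78

The Uniform(0, θ) likelihood is θ^(−n) for θ ≥ max(xᵢ), zero otherwise. Here max(xᵢ) = 6.78.
Posterior ∝ θ^(−2) · θ^(−8) = θ^(−10) on θ ≥ max(4.5, 6.78) = 6.78.
This density is strictly decreasing in θ, so the posterior mode lies at the lower boundary of the support.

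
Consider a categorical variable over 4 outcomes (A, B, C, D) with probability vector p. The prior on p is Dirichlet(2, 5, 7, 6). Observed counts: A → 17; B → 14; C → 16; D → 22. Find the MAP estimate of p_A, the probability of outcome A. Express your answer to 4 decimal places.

MAP estimate of p_A = 0.2118

The posterior is Dirichlet(αᵢ + nᵢ) = Dirichlet(19, 19, 23, 28).
For a Dirichlet(a₁,…,a_K) with all aᵢ > 1, the mode has j-th component (aⱼ − 1)/(Σaᵢ − K).
Here Σaᵢ = 89 and K = 4, so p_A = (19 − 1)/(89 − 4) = 18/85 ≈ 0.2118.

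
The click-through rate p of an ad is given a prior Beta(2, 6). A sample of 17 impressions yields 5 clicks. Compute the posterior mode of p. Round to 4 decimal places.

Prior: Beta(2, 6).
Data: 5 successes in 17 trials. The binomial likelihood contributes p^5(1−p)^12, so the posterior is Beta(2+5, 6+12) = Beta(7, 18).
For Beta(a, b) with a, b > 1 the mode is (a−1)/(a+b−2) = 6/23 ≈ 0.2609.

p̂_MAP = 0.2609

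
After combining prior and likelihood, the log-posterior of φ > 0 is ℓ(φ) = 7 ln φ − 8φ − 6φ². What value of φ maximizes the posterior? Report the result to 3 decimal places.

ℓ'(φ) = 7/φ − 8 − 12φ. Setting this to zero and multiplying by φ: 12φ² + 8φ − 7 = 0.
φ = (−8 + √(8² + 4·12·7)) / (2·12) = (−8 + √400) / 24 = (−8 + 20)/24 = 1/2.
ℓ''(φ) = −7/φ² − 12 < 0, confirming a maximum.

φ̂_MAP = 0.500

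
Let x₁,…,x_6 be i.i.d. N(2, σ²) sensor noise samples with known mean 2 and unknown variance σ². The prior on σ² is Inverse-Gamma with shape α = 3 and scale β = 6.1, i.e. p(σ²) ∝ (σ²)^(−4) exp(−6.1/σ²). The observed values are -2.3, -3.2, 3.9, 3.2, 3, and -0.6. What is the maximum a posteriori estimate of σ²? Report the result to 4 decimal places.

Sum of squared deviations about the known mean: SS = (-2.3−2)² + (-3.2−2)² + (3.9−2)² + (3.2−2)² + (3−2)² + (-0.6−2)² = 58.34.
The Normal likelihood contributes (σ²)^(−n/2) exp(−SS/(2σ²)), so the posterior is Inverse-Gamma(α + n/2, β + SS/2) = Inverse-Gamma(6, 35.27).
The mode of Inverse-Gamma(a, b) is b/(a+1) = 35.27/7 ≈ 5.0386.

σ̂²_MAP = 5.0386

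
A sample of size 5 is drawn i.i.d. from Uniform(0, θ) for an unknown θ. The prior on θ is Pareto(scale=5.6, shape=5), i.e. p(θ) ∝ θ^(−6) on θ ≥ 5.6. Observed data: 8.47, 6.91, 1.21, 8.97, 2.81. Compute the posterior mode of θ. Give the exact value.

The Uniform(0, θ) likelihood is θ^(−n) for θ ≥ max(xᵢ), zero otherwise. Here max(xᵢ) = 8.97.
Posterior ∝ θ^(−6) · θ^(−5) = θ^(−11) on θ ≥ max(5.6, 8.97) = 8.97.
This density is strictly decreasing in θ, so the posterior mode lies at the lower boundary of the support.

θ̂_MAP = 8.97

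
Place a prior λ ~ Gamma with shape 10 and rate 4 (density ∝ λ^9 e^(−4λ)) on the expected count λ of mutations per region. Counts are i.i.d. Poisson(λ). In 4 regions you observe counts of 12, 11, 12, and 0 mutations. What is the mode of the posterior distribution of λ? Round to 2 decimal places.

Σxᵢ = 12+11+12+0 = 35, with n = 4.
Posterior ∝ λ^9e^(−4λ) · λ^35e^(−4λ) = λ^44e^(−8λ), i.e. Gamma(shape=45, rate=8).
The mode of a Gamma(a, b) with a ≥ 1 (shape–rate) is (a−1)/b = 44/8 ≈ 5.50.

λ̂_MAP = 5.50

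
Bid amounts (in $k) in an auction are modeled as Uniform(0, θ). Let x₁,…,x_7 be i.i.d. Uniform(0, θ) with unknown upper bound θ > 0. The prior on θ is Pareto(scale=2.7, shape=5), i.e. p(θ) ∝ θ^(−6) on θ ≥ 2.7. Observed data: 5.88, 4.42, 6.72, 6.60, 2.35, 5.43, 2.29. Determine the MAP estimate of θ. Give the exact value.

θ̂_MAP = 6.72

The Uniform(0, θ) likelihood is θ^(−n) for θ ≥ max(xᵢ), zero otherwise. Here max(xᵢ) = 6.72.
Posterior ∝ θ^(−6) · θ^(−7) = θ^(−13) on θ ≥ max(2.7, 6.72) = 6.72.
This density is strictly decreasing in θ, so the posterior mode lies at the lower boundary of the support.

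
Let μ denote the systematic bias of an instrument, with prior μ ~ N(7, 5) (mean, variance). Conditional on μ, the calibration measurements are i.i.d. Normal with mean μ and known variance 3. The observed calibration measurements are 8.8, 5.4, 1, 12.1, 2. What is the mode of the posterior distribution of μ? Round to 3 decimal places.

μ̂_MAP = 5.982

n = 5; x̄ = (8.8 + 5.4 + 1 + 12.1 + 2)/5 = 29.3/5 = 5.86.
For a Normal prior and Normal likelihood with known variance, the posterior is Normal; its mode equals its mean, the precision-weighted average.
Prior precision 1/σ₀² = 1/5 = 0.2; data precision n/σ² = 5/3.
μ̂ = (0.2·7 + (5/3)·5.86) / (0.2 + 5/3) = (67/6)/(28/15) = 335/56 ≈ 5.982.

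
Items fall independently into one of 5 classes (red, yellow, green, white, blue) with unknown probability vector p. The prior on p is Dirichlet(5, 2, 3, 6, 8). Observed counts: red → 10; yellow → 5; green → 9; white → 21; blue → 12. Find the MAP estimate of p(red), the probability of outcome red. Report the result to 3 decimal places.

The posterior is Dirichlet(αᵢ + nᵢ) = Dirichlet(15, 7, 12, 27, 20).
For a Dirichlet(a₁,…,a_K) with all aᵢ > 1, the mode has j-th component (aⱼ − 1)/(Σaᵢ − K).
Here Σaᵢ = 81 and K = 5, so p(red) = (15 − 1)/(81 − 5) = 14/76 ≈ 0.184.

MAP estimate of p(red) = 0.184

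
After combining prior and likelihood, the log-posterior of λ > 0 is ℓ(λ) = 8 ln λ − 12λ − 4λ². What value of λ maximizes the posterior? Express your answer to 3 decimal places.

λ̂_MAP = 0.500

ℓ'(λ) = 8/λ − 12 − 8λ. Setting this to zero and multiplying by λ: 8λ² + 12λ − 8 = 0.
λ = (−12 + √(12² + 4·8·8)) / (2·8) = (−12 + √400) / 16 = (−12 + 20)/16 = 1/2.
ℓ''(λ) = −8/λ² − 8 < 0, confirming a maximum.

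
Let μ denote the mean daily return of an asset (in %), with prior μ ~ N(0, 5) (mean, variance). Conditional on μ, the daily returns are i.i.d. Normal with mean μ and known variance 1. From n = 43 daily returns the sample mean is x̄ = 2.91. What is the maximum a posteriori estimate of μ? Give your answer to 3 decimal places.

n = 43, x̄ = 2.91.
For a Normal prior and Normal likelihood with known variance, the posterior is Normal; its mode equals its mean, the precision-weighted average.
Prior precision 1/σ₀² = 1/5 = 0.2; data precision n/σ² = 43/1 = 43.
μ̂ = (0.2·0 + 43·2.91) / (0.2 + 43) = 125.13/43.2 = 4171/1440 ≈ 2.897.

μ̂_MAP = 2.897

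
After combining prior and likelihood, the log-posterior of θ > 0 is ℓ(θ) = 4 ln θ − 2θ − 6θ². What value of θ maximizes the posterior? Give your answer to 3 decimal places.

ℓ'(θ) = 4/θ − 2 − 12θ. Setting this to zero and multiplying by θ: 12θ² + 2θ − 4 = 0.
θ = (−2 + √(2² + 4·12·4)) / (2·12) = (−2 + √196) / 24 = (−2 + 14)/24 = 1/2.
ℓ''(θ) = −4/θ² − 12 < 0, confirming a maximum.

θ̂_MAP = 0.500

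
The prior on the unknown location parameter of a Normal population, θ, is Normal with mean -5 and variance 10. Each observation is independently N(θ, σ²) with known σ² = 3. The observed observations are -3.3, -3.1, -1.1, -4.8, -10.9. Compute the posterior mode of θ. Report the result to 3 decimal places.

θ̂_MAP = -4.660

n = 5; x̄ = ((-3.3) + (-3.1) + (-1.1) + (-4.8) + (-10.9))/5 = -23.2/5 = -4.64.
For a Normal prior and Normal likelihood with known variance, the posterior is Normal; its mode equals its mean, the precision-weighted average.
Prior precision 1/σ₀² = 1/10 = 0.1; data precision n/σ² = 5/3.
θ̂ = (0.1·(-5) + (5/3)·(-4.64)) / (0.1 + 5/3) = (-247/30)/(53/30) = -247/53 ≈ -4.660.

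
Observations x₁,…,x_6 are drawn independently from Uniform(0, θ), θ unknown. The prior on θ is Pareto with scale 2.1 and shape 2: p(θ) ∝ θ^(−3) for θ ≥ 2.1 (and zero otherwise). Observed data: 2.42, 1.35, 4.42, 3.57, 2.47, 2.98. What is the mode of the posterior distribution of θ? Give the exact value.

The Uniform(0, θ) likelihood is θ^(−n) for θ ≥ max(xᵢ), zero otherwise. Here max(xᵢ) = 4.42.
Posterior ∝ θ^(−3) · θ^(−6) = θ^(−9) on θ ≥ max(2.1, 4.42) = 4.42.
This density is strictly decreasing in θ, so the posterior mode lies at the lower boundary of the support.

θ̂_MAP = 4.42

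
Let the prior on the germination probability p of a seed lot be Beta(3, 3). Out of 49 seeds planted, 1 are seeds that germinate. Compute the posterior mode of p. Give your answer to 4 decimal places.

p̂_MAP = 0.0566

Prior: Beta(3, 3).
Data: 1 success in 49 trials. The binomial likelihood contributes p(1−p)^48, so the posterior is Beta(3+1, 3+48) = Beta(4, 51).
For Beta(a, b) with a, b > 1 the mode is (a−1)/(a+b−2) = 3/53 ≈ 0.0566.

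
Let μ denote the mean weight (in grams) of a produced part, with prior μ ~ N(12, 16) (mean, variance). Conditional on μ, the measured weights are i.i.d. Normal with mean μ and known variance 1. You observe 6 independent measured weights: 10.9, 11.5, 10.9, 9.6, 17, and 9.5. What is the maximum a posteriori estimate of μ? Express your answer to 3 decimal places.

μ̂_MAP = 11.571

n = 6; x̄ = (10.9 + 11.5 + 10.9 + 9.6 + 17 + 9.5)/6 = 69.4/6 = 347/30 ≈ 11.5667.
For a Normal prior and Normal likelihood with known variance, the posterior is Normal; its mode equals its mean, the precision-weighted average.
Prior precision 1/σ₀² = 1/16 = 0.0625; data precision n/σ² = 6/1 = 6.
μ̂ = (0.0625·12 + 6·(347/30)) / (0.0625 + 6) = 70.15/6.0625 = 5612/485 ≈ 11.571.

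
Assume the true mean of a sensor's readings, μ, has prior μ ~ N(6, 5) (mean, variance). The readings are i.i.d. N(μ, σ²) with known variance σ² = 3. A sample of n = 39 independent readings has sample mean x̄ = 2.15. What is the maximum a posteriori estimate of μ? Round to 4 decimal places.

n = 39, x̄ = 2.15.
For a Normal prior and Normal likelihood with known variance, the posterior is Normal; its mode equals its mean, the precision-weighted average.
Prior precision 1/σ₀² = 1/5 = 0.2; data precision n/σ² = 39/3 = 13.
μ̂ = (0.2·6 + 13·2.15) / (0.2 + 13) = 29.15/13.2 = 53/24 ≈ 2.2083.

μ̂_MAP = 2.2083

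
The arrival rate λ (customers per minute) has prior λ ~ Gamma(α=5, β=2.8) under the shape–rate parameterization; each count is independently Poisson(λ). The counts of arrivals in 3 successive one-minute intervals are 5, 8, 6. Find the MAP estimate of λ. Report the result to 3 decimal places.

Σxᵢ = 5+8+6 = 19, with n = 3.
Posterior ∝ λ^4e^(−2.8λ) · λ^19e^(−3λ) = λ^23e^(−5.8λ), i.e. Gamma(shape=24, rate=5.8).
The mode of a Gamma(a, b) with a ≥ 1 (shape–rate) is (a−1)/b = 23/5.8 ≈ 3.966.

λ̂_MAP = 3.966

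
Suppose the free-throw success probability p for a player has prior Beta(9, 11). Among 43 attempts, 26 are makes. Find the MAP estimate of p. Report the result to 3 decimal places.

Prior: Beta(9, 11).
Data: 26 successes in 43 trials. The binomial likelihood contributes p^26(1−p)^17, so the posterior is Beta(9+26, 11+17) = Beta(35, 28).
For Beta(a, b) with a, b > 1 the mode is (a−1)/(a+b−2) = 34/61 ≈ 0.557.

p̂_MAP = 0.557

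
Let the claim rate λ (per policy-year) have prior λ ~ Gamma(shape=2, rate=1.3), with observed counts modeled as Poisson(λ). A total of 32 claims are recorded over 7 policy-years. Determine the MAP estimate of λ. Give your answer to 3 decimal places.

Σxᵢ = 32, n = 7.
Posterior ∝ λe^(−1.3λ) · λ^32e^(−7λ) = λ^33e^(−8.3λ), i.e. Gamma(shape=34, rate=8.3).
The mode of a Gamma(a, b) with a ≥ 1 (shape–rate) is (a−1)/b = 33/8.3 ≈ 3.976.

λ̂_MAP = 3.976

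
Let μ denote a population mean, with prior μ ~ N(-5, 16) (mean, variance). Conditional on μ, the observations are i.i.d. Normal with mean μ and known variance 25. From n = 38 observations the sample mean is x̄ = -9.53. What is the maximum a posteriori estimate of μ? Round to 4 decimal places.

n = 38, x̄ = -9.53.
For a Normal prior and Normal likelihood with known variance, the posterior is Normal; its mode equals its mean, the precision-weighted average.
Prior precision 1/σ₀² = 1/16 = 0.0625; data precision n/σ² = 38/25 = 1.52.
μ̂ = (0.0625·(-5) + 1.52·(-9.53)) / (0.0625 + 1.52) = (-14.7981)/1.5825 = -49327/5275 ≈ -9.3511.

μ̂_MAP = -9.3511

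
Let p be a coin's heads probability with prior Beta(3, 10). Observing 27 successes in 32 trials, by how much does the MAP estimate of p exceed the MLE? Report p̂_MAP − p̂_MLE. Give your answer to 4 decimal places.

Posterior is Beta(30, 15); MAP = (30−1)/(45−2) = 29/43 ≈ 0.67442.
MLE ignores the prior: p̂_MLE = k/n = 27/32 ≈ 0.84375.
Difference = 29/43 − 27/32 = -233/1376 ≈ -0.1693.

MAP − MLE = -0.1693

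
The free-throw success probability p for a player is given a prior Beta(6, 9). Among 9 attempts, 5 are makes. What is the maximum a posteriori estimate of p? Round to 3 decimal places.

Prior: Beta(6, 9).
Data: 5 successes in 9 trials. The binomial likelihood contributes p^5(1−p)^4, so the posterior is Beta(6+5, 9+4) = Beta(11, 13).
For Beta(a, b) with a, b > 1 the mode is (a−1)/(a+b−2) = 10/22 ≈ 0.455.

p̂_MAP = 0.455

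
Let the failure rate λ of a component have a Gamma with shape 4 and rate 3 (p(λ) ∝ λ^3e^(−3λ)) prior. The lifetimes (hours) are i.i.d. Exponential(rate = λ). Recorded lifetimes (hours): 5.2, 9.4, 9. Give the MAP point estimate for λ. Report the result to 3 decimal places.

λ̂_MAP = 0.226

The Exponential(rate=λ) likelihood is ∝ λ^n e^(−λΣtᵢ). Here n = 3 and Σtᵢ = 5.2 + 9.4 + 9 = 23.6.
Posterior ∝ λ^3e^(−3λ) · λ^3e^(−23.6λ) = λ^6e^(−26.6λ), i.e. Gamma(7, 26.6).
Mode = (a−1)/b = 6/26.6 ≈ 0.226.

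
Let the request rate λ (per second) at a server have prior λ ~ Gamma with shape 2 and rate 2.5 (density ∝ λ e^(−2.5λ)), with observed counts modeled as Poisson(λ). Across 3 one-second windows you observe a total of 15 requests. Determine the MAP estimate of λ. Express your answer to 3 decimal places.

Σxᵢ = 15, n = 3.
Posterior ∝ λe^(−2.5λ) · λ^15e^(−3λ) = λ^16e^(−5.5λ), i.e. Gamma(shape=17, rate=5.5).
The mode of a Gamma(a, b) with a ≥ 1 (shape–rate) is (a−1)/b = 16/5.5 ≈ 2.909.

λ̂_MAP = 2.909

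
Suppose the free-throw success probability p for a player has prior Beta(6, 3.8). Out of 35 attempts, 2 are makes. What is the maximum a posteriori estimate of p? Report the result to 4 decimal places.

Prior: Beta(6, 3.8).
Data: 2 successes in 35 trials. The binomial likelihood contributes p^2(1−p)^33, so the posterior is Beta(6+2, 3.8+33) = Beta(8, 36.8).
For Beta(a, b) with a, b > 1 the mode is (a−1)/(a+b−2) = 7/42.8 ≈ 0.1636.

p̂_MAP = 0.1636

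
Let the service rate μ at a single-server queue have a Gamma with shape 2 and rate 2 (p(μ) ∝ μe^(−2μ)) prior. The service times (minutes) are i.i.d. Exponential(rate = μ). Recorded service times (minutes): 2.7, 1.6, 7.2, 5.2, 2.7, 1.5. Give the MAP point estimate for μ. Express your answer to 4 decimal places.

The Exponential(rate=μ) likelihood is ∝ μ^n e^(−μΣtᵢ). Here n = 6 and Σtᵢ = 2.7 + 1.6 + 7.2 + 5.2 + 2.7 + 1.5 = 20.9.
Posterior ∝ μe^(−2μ) · μ^6e^(−20.9μ) = μ^7e^(−22.9μ), i.e. Gamma(8, 22.9).
Mode = (a−1)/b = 7/22.9 ≈ 0.3057.

μ̂_MAP = 0.3057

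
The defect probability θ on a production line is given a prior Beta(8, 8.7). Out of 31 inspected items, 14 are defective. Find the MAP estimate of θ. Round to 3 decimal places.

θ̂_MAP = 0.460

Prior: Beta(8, 8.7).
Data: 14 successes in 31 trials. The binomial likelihood contributes θ^14(1−θ)^17, so the posterior is Beta(8+14, 8.7+17) = Beta(22, 25.7).
For Beta(a, b) with a, b > 1 the mode is (a−1)/(a+b−2) = 21/45.7 ≈ 0.460.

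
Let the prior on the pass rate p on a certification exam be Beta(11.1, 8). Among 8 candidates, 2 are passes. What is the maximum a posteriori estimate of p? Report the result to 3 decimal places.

Prior: Beta(11.1, 8).
Data: 2 successes in 8 trials. The binomial likelihood contributes p^2(1−p)^6, so the posterior is Beta(11.1+2, 8+6) = Beta(13.1, 14).
For Beta(a, b) with a, b > 1 the mode is (a−1)/(a+b−2) = 12.1/25.1 ≈ 0.482.

p̂_MAP = 0.482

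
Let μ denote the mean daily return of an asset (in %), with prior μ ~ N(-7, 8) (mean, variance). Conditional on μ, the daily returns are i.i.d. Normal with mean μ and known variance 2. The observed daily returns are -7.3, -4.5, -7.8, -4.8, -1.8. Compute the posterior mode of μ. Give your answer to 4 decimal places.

n = 5; x̄ = ((-7.3) + (-4.5) + (-7.8) + (-4.8) + (-1.8))/5 = -26.2/5 = -5.24.
For a Normal prior and Normal likelihood with known variance, the posterior is Normal; its mode equals its mean, the precision-weighted average.
Prior precision 1/σ₀² = 1/8 = 0.125; data precision n/σ² = 5/2 = 2.5.
μ̂ = (0.125·(-7) + 2.5·(-5.24)) / (0.125 + 2.5) = (-13.975)/2.625 = -559/105 ≈ -5.3238.

μ̂_MAP = -5.3238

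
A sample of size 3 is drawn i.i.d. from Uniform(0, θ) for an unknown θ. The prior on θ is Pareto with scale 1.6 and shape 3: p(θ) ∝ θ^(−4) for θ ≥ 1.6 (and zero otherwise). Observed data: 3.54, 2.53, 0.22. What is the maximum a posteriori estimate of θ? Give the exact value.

The Uniform(0, θ) likelihood is θ^(−n) for θ ≥ max(xᵢ), zero otherwise. Here max(xᵢ) = 3.54.
Posterior ∝ θ^(−4) · θ^(−3) = θ^(−7) on θ ≥ max(1.6, 3.54) = 3.54.
This density is strictly decreasing in θ, so the posterior mode lies at the lower boundary of the support.

θ̂_MAP = 3.54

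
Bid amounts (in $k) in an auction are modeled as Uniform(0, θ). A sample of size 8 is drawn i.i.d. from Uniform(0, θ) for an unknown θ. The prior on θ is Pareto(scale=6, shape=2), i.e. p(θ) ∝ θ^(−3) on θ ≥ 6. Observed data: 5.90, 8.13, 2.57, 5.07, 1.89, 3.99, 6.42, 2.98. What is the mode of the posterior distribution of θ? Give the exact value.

The Uniform(0, θ) likelihood is θ^(−n) for θ ≥ max(xᵢ), zero otherwise. Here max(xᵢ) = 8.13.
Posterior ∝ θ^(−3) · θ^(−8) = θ^(−11) on θ ≥ max(6, 8.13) = 8.13.
This density is strictly decreasing in θ, so the posterior mode lies at the lower boundary of the support.

θ̂_MAP = 8.13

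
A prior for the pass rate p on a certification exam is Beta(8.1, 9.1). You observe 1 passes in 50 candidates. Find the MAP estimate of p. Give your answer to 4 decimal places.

Prior: Beta(8.1, 9.1).
Data: 1 success in 50 trials. The binomial likelihood contributes p(1−p)^49, so the posterior is Beta(8.1+1, 9.1+49) = Beta(9.1, 58.1).
For Beta(a, b) with a, b > 1 the mode is (a−1)/(a+b−2) = 8.1/65.2 ≈ 0.1242.

p̂_MAP = 0.1242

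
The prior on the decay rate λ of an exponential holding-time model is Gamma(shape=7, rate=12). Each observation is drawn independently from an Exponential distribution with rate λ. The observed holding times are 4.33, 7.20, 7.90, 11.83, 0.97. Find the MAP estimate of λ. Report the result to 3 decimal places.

The Exponential(rate=λ) likelihood is ∝ λ^n e^(−λΣtᵢ). Here n = 5 and Σtᵢ = 4.33 + 7.20 + 7.90 + 11.83 + 0.97 = 32.23.
Posterior ∝ λ^6e^(−12λ) · λ^5e^(−32.23λ) = λ^11e^(−44.23λ), i.e. Gamma(12, 44.23).
Mode = (a−1)/b = 11/44.23 ≈ 0.249.

λ̂_MAP = 0.249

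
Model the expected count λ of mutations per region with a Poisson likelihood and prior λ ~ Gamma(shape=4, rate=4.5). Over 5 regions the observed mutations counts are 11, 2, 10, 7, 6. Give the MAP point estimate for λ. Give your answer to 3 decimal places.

λ̂_MAP = 4.105

Σxᵢ = 11+2+10+7+6 = 36, with n = 5.
Posterior ∝ λ^3e^(−4.5λ) · λ^36e^(−5λ) = λ^39e^(−9.5λ), i.e. Gamma(shape=40, rate=9.5).
The mode of a Gamma(a, b) with a ≥ 1 (shape–rate) is (a−1)/b = 39/9.5 ≈ 4.105.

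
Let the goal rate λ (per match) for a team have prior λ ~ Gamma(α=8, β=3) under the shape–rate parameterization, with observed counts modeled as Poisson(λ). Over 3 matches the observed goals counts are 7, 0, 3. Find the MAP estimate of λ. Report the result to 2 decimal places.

λ̂_MAP = 2.83

Σxᵢ = 7+0+3 = 10, with n = 3.
Posterior ∝ λ^7e^(−3λ) · λ^10e^(−3λ) = λ^17e^(−6λ), i.e. Gamma(shape=18, rate=6).
The mode of a Gamma(a, b) with a ≥ 1 (shape–rate) is (a−1)/b = 17/6 ≈ 2.83.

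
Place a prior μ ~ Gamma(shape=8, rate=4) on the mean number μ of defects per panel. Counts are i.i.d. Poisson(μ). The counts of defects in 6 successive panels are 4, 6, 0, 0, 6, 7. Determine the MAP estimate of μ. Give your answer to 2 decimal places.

μ̂_MAP = 3.00

Σxᵢ = 4+6+0+0+6+7 = 23, with n = 6.
Posterior ∝ μ^7e^(−4μ) · μ^23e^(−6μ) = μ^30e^(−10μ), i.e. Gamma(shape=31, rate=10).
The mode of a Gamma(a, b) with a ≥ 1 (shape–rate) is (a−1)/b = 30/10 ≈ 3.00.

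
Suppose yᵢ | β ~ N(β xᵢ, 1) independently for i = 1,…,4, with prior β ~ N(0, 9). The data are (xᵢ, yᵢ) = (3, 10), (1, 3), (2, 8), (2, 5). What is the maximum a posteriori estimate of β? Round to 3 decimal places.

log p(β | y) = −Σ(yᵢ − βxᵢ)²/(2·1) − β²/(2·9) + const.
Setting the derivative to zero: Σxᵢ(yᵢ − βxᵢ)/1 − β/9 = 0, so β = Σxᵢyᵢ / (Σxᵢ² + σ²/τ²).
Σxᵢyᵢ = 3·10 + 1·3 + 2·8 + 2·5 = 59; Σxᵢ² = 18; σ²/τ² = 1/9.
β̂_MAP = 59 / (18 + 1/9) = 59/(163/9) = 531/163 ≈ 3.258.

β̂_MAP = 3.258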